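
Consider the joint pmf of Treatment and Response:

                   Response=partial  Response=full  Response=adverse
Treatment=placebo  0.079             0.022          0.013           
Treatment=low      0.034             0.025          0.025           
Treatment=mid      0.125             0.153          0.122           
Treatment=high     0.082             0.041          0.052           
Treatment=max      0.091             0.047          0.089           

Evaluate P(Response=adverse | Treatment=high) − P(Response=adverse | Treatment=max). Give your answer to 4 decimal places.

-0.0949

P(Treatment=high) = 0.082 + 0.041 + 0.052 = 0.175; P(Response=adverse | Treatment=high) = 0.052/0.175 = 0.29714.
P(Treatment=max) = 0.091 + 0.047 + 0.089 = 0.227; P(Response=adverse | Treatment=max) = 0.089/0.227 = 0.39207.
Difference = -0.0949.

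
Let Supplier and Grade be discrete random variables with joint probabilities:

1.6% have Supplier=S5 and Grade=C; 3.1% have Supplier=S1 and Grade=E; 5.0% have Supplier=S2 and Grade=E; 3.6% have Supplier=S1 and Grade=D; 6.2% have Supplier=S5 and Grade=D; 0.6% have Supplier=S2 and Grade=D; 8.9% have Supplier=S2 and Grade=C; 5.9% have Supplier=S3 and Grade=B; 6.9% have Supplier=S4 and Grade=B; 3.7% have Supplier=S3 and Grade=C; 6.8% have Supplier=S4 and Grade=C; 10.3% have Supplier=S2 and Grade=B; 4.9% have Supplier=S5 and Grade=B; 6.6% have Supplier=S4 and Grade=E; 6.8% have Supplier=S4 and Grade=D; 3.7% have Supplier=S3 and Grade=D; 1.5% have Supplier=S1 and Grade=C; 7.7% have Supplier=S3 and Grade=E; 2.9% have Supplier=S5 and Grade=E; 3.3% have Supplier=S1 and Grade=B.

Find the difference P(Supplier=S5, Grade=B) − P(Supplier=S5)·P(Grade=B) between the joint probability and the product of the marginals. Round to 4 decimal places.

P(Supplier=S5) = 0.049 + 0.016 + 0.062 + 0.029 = 0.156.
P(Grade=B) = 0.033 + 0.103 + 0.059 + 0.069 + 0.049 = 0.313.
P(Supplier=S5, Grade=B) − P(Supplier=S5)P(Grade=B) = 0.049 − 0.156×0.313 = 0.0002.

0.0002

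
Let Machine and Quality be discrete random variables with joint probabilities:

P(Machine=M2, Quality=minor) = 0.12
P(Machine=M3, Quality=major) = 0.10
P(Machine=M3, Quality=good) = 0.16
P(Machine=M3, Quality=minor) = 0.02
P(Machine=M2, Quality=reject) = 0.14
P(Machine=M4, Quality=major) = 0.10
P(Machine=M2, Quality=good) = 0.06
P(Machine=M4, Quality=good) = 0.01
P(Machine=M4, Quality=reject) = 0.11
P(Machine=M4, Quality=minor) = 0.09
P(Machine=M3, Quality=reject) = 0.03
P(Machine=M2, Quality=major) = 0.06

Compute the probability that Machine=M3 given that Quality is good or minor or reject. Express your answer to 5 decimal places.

0.28378

P(Quality=good) = 0.06 + 0.16 + 0.01 = 0.23.
P(Quality=minor) = 0.12 + 0.02 + 0.09 = 0.23.
P(Quality=reject) = 0.14 + 0.03 + 0.11 = 0.28.
P(Quality ∈ {good, minor, reject}) = 0.23 + 0.23 + 0.28 = 0.74; P(Machine=M3, Quality ∈ {good, minor, reject}) = 0.16 + 0.02 + 0.03 = 0.21.
P(Machine=M3 | Quality ∈ {good, minor, reject}) = 0.21/0.74 = 0.28378.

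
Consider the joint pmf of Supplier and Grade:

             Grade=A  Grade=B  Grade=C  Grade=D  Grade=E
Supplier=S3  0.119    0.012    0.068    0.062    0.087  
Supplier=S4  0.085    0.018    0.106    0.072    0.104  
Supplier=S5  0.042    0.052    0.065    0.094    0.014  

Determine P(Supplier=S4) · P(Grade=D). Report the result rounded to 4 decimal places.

P(Supplier=S4) = 0.085 + 0.018 + 0.106 + 0.072 + 0.104 = 0.385.
P(Grade=D) = 0.062 + 0.072 + 0.094 = 0.228.
Product: 0.385 × 0.228 = 0.0878.

0.0878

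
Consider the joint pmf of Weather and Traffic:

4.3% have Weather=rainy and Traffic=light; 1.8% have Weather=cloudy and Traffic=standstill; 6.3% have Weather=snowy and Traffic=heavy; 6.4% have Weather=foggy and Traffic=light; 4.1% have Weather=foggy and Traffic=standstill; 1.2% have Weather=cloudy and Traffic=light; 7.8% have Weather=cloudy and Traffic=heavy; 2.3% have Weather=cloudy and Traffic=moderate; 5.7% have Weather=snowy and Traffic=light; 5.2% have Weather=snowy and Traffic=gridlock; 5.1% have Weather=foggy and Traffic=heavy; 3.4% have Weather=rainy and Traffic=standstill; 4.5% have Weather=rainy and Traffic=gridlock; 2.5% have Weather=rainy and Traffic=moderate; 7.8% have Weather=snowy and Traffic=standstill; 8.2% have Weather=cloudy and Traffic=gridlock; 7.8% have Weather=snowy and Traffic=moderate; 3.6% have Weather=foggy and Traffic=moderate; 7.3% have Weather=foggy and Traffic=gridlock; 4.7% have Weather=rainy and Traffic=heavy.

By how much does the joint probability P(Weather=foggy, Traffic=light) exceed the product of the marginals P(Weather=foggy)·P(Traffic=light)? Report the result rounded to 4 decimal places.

0.0174

P(Weather=foggy) = 0.064 + 0.036 + 0.051 + 0.073 + 0.041 = 0.265.
P(Traffic=light) = 0.012 + 0.043 + 0.057 + 0.064 = 0.176.
P(Weather=foggy, Traffic=light) − P(Weather=foggy)P(Traffic=light) = 0.064 − 0.265×0.176 = 0.0174.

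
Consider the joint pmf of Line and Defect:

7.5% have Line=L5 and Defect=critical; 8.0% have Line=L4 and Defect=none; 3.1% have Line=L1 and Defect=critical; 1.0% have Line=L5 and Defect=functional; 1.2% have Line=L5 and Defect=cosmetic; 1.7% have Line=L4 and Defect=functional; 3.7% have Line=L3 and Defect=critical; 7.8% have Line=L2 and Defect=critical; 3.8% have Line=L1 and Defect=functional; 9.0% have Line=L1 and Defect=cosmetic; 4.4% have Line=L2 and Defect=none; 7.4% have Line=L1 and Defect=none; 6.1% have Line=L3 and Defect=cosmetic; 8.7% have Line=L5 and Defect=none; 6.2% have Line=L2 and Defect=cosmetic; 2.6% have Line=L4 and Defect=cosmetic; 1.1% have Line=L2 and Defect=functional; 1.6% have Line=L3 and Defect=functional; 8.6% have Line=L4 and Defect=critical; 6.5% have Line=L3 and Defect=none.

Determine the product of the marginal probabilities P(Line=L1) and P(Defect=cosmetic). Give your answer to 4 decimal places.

P(Line=L1) = 0.074 + 0.090 + 0.038 + 0.031 = 0.233.
P(Defect=cosmetic) = 0.090 + 0.062 + 0.061 + 0.026 + 0.012 = 0.251.
Product: 0.233 × 0.251 = 0.0585.

0.0585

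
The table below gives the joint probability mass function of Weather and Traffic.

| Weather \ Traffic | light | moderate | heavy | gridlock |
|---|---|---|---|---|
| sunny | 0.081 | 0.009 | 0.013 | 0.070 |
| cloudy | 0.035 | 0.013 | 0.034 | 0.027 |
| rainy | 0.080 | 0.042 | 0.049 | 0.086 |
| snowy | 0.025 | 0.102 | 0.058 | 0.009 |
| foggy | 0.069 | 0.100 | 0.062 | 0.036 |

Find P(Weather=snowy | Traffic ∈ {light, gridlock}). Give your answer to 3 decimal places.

0.066

P(Traffic=light) = 0.081 + 0.035 + 0.080 + 0.025 + 0.069 = 0.290.
P(Traffic=gridlock) = 0.070 + 0.027 + 0.086 + 0.009 + 0.036 = 0.228.
P(Traffic ∈ {light, gridlock}) = 0.290 + 0.228 = 0.518; P(Weather=snowy, Traffic ∈ {light, gridlock}) = 0.025 + 0.009 = 0.034.
P(Weather=snowy | Traffic ∈ {light, gridlock}) = 0.034/0.518 = 0.066.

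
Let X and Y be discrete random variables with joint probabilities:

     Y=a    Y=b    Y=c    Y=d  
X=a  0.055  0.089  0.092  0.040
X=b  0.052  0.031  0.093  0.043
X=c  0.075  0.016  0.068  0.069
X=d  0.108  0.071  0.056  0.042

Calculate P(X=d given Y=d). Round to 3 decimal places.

P(Y=d) = 0.040 + 0.043 + 0.069 + 0.042 = 0.194.
P(X=d | Y=d) = 0.042/0.194 = 0.216.

0.216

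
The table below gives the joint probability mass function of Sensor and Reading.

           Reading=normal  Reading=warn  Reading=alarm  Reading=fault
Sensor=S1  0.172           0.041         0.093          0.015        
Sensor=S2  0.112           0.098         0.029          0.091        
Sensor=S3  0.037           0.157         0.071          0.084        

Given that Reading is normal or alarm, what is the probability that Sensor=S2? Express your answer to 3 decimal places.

0.274

P(Reading=normal) = 0.172 + 0.112 + 0.037 = 0.321.
P(Reading=alarm) = 0.093 + 0.029 + 0.071 = 0.193.
P(Reading ∈ {normal, alarm}) = 0.321 + 0.193 = 0.514; P(Sensor=S2, Reading ∈ {normal, alarm}) = 0.112 + 0.029 = 0.141.
P(Sensor=S2 | Reading ∈ {normal, alarm}) = 0.141/0.514 = 0.274.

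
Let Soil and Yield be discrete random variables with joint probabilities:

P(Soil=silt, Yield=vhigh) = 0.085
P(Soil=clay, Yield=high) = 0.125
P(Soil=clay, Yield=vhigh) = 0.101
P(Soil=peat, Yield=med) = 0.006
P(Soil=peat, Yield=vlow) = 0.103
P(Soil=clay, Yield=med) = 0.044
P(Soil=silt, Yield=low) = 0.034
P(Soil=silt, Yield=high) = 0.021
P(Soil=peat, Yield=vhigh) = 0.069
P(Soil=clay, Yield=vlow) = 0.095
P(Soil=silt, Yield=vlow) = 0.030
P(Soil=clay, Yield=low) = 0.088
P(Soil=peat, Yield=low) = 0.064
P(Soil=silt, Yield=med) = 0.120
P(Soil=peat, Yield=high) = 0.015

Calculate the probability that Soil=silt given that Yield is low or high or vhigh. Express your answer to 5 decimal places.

0.23256

P(Yield=low) = 0.088 + 0.034 + 0.064 = 0.186.
P(Yield=high) = 0.125 + 0.021 + 0.015 = 0.161.
P(Yield=vhigh) = 0.101 + 0.085 + 0.069 = 0.255.
P(Yield ∈ {low, high, vhigh}) = 0.186 + 0.161 + 0.255 = 0.602; P(Soil=silt, Yield ∈ {low, high, vhigh}) = 0.034 + 0.021 + 0.085 = 0.140.
P(Soil=silt | Yield ∈ {low, high, vhigh}) = 0.140/0.602 = 0.23256.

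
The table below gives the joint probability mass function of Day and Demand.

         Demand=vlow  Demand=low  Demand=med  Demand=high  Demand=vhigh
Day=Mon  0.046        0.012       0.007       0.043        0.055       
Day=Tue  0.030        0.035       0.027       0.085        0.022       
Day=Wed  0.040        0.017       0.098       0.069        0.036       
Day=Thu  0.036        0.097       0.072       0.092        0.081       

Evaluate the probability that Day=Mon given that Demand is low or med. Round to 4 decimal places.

0.0521

P(Demand=low) = 0.012 + 0.035 + 0.017 + 0.097 = 0.161.
P(Demand=med) = 0.007 + 0.027 + 0.098 + 0.072 = 0.204.
P(Demand ∈ {low, med}) = 0.161 + 0.204 = 0.365; P(Day=Mon, Demand ∈ {low, med}) = 0.012 + 0.007 = 0.019.
P(Day=Mon | Demand ∈ {low, med}) = 0.019/0.365 = 0.0521.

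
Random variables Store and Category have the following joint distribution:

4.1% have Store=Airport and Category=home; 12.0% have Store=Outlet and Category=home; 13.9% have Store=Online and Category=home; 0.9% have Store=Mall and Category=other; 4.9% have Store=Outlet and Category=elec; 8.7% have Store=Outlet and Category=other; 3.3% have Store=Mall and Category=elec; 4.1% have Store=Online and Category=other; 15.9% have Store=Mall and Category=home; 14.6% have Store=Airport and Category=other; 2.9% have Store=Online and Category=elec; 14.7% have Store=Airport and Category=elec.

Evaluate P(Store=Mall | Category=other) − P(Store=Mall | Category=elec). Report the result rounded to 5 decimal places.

P(Category=other) = 0.009 + 0.146 + 0.087 + 0.041 = 0.283; P(Store=Mall | Category=other) = 0.009/0.283 = 0.031802.
P(Category=elec) = 0.033 + 0.147 + 0.049 + 0.029 = 0.258; P(Store=Mall | Category=elec) = 0.033/0.258 = 0.127907.
Difference = -0.09610.

-0.09610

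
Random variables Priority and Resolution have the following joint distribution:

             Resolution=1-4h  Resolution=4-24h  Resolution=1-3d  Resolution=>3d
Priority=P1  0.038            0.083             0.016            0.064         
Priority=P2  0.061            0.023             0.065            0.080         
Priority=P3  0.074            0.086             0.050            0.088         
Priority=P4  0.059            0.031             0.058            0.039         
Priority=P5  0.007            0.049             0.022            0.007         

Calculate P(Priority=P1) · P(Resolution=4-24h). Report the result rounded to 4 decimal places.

0.0547

P(Priority=P1) = 0.038 + 0.083 + 0.016 + 0.064 = 0.201.
P(Resolution=4-24h) = 0.083 + 0.023 + 0.086 + 0.031 + 0.049 = 0.272.
Product: 0.201 × 0.272 = 0.0547.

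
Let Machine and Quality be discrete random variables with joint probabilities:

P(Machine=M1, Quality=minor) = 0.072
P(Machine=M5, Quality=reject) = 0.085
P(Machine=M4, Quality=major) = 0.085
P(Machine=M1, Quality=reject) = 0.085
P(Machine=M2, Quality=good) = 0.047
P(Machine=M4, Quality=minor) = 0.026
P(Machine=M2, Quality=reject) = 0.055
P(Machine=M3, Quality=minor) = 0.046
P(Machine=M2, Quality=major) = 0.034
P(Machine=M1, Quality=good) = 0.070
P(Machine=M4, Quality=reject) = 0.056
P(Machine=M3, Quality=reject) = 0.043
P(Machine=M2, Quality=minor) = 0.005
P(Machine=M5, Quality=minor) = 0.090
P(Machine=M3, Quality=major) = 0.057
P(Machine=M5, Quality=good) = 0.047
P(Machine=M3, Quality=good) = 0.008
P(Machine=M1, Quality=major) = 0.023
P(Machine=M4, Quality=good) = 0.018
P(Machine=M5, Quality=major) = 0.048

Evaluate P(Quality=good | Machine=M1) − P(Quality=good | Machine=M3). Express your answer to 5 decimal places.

P(Machine=M1) = 0.070 + 0.072 + 0.023 + 0.085 = 0.250; P(Quality=good | Machine=M1) = 0.070/0.250 = 0.280000.
P(Machine=M3) = 0.008 + 0.046 + 0.057 + 0.043 = 0.154; P(Quality=good | Machine=M3) = 0.008/0.154 = 0.051948.
Difference = 0.22805.

0.22805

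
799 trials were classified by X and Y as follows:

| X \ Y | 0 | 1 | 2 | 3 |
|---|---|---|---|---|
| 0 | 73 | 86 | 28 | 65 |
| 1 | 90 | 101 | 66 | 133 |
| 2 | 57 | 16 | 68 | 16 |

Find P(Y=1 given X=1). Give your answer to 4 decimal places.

0.2590

Total with X=1: 90 + 101 + 66 + 133 = 390.
P(Y=1 | X=1) = 101/390 = 0.2590.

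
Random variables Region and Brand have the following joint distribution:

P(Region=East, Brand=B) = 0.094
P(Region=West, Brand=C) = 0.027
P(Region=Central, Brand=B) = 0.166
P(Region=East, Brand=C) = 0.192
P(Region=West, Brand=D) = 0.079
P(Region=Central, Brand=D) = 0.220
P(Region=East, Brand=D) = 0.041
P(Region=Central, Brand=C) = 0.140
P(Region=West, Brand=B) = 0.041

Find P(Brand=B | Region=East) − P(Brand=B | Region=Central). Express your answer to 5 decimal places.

-0.02813

P(Region=East) = 0.094 + 0.192 + 0.041 = 0.327; P(Brand=B | Region=East) = 0.094/0.327 = 0.287462.
P(Region=Central) = 0.166 + 0.140 + 0.220 = 0.526; P(Brand=B | Region=Central) = 0.166/0.526 = 0.315589.
Difference = -0.02813.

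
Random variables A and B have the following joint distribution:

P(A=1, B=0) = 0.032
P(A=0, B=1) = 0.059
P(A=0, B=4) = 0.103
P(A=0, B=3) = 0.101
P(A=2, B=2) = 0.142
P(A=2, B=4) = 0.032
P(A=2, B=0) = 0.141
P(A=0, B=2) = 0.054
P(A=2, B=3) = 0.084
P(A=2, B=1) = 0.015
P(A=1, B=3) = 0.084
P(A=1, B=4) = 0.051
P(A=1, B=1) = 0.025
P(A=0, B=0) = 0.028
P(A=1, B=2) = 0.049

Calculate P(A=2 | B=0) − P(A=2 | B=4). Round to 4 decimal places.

P(B=0) = 0.028 + 0.032 + 0.141 = 0.201; P(A=2 | B=0) = 0.141/0.201 = 0.70149.
P(B=4) = 0.103 + 0.051 + 0.032 = 0.186; P(A=2 | B=4) = 0.032/0.186 = 0.17204.
Difference = 0.5294.

0.5294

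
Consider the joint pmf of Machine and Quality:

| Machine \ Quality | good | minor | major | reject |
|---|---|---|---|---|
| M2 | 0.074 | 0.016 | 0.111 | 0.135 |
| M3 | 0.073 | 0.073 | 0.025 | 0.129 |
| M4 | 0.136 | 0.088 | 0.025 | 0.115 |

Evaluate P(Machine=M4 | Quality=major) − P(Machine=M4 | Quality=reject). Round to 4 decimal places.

-0.1482

P(Quality=major) = 0.111 + 0.025 + 0.025 = 0.161; P(Machine=M4 | Quality=major) = 0.025/0.161 = 0.15528.
P(Quality=reject) = 0.135 + 0.129 + 0.115 = 0.379; P(Machine=M4 | Quality=reject) = 0.115/0.379 = 0.30343.
Difference = -0.1482.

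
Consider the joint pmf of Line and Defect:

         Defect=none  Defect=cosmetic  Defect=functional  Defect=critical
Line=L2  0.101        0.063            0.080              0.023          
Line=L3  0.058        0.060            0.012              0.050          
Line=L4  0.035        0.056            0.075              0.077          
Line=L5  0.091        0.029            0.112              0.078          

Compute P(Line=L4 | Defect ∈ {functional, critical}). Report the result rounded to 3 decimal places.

P(Defect=functional) = 0.080 + 0.012 + 0.075 + 0.112 = 0.279.
P(Defect=critical) = 0.023 + 0.050 + 0.077 + 0.078 = 0.228.
P(Defect ∈ {functional, critical}) = 0.279 + 0.228 = 0.507; P(Line=L4, Defect ∈ {functional, critical}) = 0.075 + 0.077 = 0.152.
P(Line=L4 | Defect ∈ {functional, critical}) = 0.152/0.507 = 0.300.

0.300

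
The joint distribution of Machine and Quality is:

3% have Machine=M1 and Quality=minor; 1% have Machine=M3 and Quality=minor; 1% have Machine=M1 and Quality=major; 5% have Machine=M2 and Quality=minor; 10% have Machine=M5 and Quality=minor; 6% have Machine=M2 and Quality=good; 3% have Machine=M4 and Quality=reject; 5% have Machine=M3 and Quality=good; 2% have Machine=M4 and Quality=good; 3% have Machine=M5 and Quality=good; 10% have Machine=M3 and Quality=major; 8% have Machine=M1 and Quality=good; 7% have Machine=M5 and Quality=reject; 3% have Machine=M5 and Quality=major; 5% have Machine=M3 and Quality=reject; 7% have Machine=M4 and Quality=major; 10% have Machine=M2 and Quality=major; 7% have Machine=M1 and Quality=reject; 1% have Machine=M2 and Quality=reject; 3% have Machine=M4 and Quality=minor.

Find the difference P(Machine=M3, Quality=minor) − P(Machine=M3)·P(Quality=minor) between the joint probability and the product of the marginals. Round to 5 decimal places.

-0.03620

P(Machine=M3) = 0.05 + 0.01 + 0.10 + 0.05 = 0.21.
P(Quality=minor) = 0.03 + 0.05 + 0.01 + 0.03 + 0.10 = 0.22.
P(Machine=M3, Quality=minor) − P(Machine=M3)P(Quality=minor) = 0.01 − 0.21×0.22 = -0.03620.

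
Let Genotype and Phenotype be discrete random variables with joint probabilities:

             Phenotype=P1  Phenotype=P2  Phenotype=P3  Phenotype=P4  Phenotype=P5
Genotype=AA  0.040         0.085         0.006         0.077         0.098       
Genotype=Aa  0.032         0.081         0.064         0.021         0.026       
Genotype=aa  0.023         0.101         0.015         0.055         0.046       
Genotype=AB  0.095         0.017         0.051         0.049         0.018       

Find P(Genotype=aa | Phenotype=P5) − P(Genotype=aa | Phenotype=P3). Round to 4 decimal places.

0.1344

P(Phenotype=P5) = 0.098 + 0.026 + 0.046 + 0.018 = 0.188; P(Genotype=aa | Phenotype=P5) = 0.046/0.188 = 0.24468.
P(Phenotype=P3) = 0.006 + 0.064 + 0.015 + 0.051 = 0.136; P(Genotype=aa | Phenotype=P3) = 0.015/0.136 = 0.11029.
Difference = 0.1344.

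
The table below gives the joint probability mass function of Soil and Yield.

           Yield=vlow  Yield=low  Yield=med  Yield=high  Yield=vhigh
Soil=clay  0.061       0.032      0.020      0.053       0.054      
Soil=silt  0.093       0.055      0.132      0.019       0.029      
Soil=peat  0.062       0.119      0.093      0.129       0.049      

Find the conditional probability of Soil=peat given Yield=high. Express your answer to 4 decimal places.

0.6418

P(Yield=high) = 0.053 + 0.019 + 0.129 = 0.201.
P(Soil=peat | Yield=high) = 0.129/0.201 = 0.6418.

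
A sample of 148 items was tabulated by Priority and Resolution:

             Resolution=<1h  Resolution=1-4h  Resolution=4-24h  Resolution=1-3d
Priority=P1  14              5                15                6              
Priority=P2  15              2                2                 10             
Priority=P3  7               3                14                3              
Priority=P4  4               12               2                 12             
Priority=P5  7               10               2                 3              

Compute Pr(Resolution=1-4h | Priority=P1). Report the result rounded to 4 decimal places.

Total with Priority=P1: 14 + 5 + 15 + 6 = 40.
P(Resolution=1-4h | Priority=P1) = 5/40 = 0.1250.

0.1250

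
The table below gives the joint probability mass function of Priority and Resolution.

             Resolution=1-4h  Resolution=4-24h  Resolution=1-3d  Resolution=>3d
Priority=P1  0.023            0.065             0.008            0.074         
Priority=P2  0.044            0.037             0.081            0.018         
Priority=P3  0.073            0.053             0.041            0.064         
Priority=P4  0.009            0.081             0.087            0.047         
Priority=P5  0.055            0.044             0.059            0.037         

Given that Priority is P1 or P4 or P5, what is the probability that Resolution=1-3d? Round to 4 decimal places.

0.2615

P(Priority=P1) = 0.023 + 0.065 + 0.008 + 0.074 = 0.170.
P(Priority=P4) = 0.009 + 0.081 + 0.087 + 0.047 = 0.224.
P(Priority=P5) = 0.055 + 0.044 + 0.059 + 0.037 = 0.195.
P(Priority ∈ {P1, P4, P5}) = 0.170 + 0.224 + 0.195 = 0.589; P(Resolution=1-3d, Priority ∈ {P1, P4, P5}) = 0.008 + 0.087 + 0.059 = 0.154.
P(Resolution=1-3d | Priority ∈ {P1, P4, P5}) = 0.154/0.589 = 0.2615.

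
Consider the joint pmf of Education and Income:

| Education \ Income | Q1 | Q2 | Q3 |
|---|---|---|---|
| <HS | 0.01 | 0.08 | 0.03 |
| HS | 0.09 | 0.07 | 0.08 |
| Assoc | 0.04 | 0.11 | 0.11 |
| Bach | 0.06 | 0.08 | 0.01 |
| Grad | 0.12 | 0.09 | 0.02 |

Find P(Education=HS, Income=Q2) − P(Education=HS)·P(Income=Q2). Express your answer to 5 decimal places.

P(Education=HS) = 0.09 + 0.07 + 0.08 = 0.24.
P(Income=Q2) = 0.08 + 0.07 + 0.11 + 0.08 + 0.09 = 0.43.
P(Education=HS, Income=Q2) − P(Education=HS)P(Income=Q2) = 0.07 − 0.24×0.43 = -0.03320.

-0.03320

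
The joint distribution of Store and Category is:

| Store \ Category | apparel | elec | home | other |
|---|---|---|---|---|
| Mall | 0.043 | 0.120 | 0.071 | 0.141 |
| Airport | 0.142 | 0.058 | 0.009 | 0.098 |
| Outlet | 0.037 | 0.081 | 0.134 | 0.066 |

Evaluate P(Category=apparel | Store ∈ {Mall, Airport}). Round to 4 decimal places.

P(Store=Mall) = 0.043 + 0.120 + 0.071 + 0.141 = 0.375.
P(Store=Airport) = 0.142 + 0.058 + 0.009 + 0.098 = 0.307.
P(Store ∈ {Mall, Airport}) = 0.375 + 0.307 = 0.682; P(Category=apparel, Store ∈ {Mall, Airport}) = 0.043 + 0.142 = 0.185.
P(Category=apparel | Store ∈ {Mall, Airport}) = 0.185/0.682 = 0.2713.

0.2713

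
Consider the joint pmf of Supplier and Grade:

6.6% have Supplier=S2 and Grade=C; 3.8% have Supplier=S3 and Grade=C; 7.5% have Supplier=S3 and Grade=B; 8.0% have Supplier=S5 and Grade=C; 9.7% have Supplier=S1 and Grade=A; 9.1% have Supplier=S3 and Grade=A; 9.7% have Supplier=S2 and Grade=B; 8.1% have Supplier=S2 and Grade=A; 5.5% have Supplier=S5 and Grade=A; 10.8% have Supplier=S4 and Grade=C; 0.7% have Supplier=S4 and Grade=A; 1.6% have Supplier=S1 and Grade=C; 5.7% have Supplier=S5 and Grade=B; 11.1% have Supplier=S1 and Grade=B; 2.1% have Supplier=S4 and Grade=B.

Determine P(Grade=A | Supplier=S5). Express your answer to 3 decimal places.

P(Supplier=S5) = 0.055 + 0.057 + 0.080 = 0.192.
P(Grade=A | Supplier=S5) = 0.055/0.192 = 0.286.

0.286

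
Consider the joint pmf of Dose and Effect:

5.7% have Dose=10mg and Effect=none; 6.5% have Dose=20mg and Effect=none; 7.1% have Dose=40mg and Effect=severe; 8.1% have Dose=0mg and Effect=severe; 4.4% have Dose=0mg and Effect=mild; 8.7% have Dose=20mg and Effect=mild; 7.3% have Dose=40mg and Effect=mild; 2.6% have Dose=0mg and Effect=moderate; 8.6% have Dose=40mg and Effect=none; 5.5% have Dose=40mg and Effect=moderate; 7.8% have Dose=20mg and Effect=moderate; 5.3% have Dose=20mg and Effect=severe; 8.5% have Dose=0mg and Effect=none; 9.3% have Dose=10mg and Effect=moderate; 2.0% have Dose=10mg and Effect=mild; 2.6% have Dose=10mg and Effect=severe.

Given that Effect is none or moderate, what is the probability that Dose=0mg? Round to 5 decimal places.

0.20367

P(Effect=none) = 0.085 + 0.057 + 0.065 + 0.086 = 0.293.
P(Effect=moderate) = 0.026 + 0.093 + 0.078 + 0.055 = 0.252.
P(Effect ∈ {none, moderate}) = 0.293 + 0.252 = 0.545; P(Dose=0mg, Effect ∈ {none, moderate}) = 0.085 + 0.026 = 0.111.
P(Dose=0mg | Effect ∈ {none, moderate}) = 0.111/0.545 = 0.20367.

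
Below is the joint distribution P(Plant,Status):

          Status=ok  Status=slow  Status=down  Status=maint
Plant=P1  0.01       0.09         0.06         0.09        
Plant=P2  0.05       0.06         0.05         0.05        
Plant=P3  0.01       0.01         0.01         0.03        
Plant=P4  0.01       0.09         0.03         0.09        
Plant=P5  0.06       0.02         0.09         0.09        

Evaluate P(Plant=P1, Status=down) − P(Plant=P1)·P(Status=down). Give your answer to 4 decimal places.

P(Plant=P1) = 0.01 + 0.09 + 0.06 + 0.09 = 0.25.
P(Status=down) = 0.06 + 0.05 + 0.01 + 0.03 + 0.09 = 0.24.
P(Plant=P1, Status=down) − P(Plant=P1)P(Status=down) = 0.06 − 0.25×0.24 = 0.0000.

0.0000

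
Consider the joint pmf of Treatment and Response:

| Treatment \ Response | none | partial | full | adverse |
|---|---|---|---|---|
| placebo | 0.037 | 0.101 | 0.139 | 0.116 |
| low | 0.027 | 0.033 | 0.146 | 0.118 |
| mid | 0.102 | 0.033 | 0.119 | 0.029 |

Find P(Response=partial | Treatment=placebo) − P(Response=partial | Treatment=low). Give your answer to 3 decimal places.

P(Treatment=placebo) = 0.037 + 0.101 + 0.139 + 0.116 = 0.393; P(Response=partial | Treatment=placebo) = 0.101/0.393 = 0.2570.
P(Treatment=low) = 0.027 + 0.033 + 0.146 + 0.118 = 0.324; P(Response=partial | Treatment=low) = 0.033/0.324 = 0.1019.
Difference = 0.155.

0.155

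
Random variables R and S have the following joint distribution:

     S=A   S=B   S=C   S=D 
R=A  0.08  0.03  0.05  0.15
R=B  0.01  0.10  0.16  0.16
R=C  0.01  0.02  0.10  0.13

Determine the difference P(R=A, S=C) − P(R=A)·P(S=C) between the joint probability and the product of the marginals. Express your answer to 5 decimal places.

-0.04610

P(R=A) = 0.08 + 0.03 + 0.05 + 0.15 = 0.31.
P(S=C) = 0.05 + 0.16 + 0.10 = 0.31.
P(R=A, S=C) − P(R=A)P(S=C) = 0.05 − 0.31×0.31 = -0.04610.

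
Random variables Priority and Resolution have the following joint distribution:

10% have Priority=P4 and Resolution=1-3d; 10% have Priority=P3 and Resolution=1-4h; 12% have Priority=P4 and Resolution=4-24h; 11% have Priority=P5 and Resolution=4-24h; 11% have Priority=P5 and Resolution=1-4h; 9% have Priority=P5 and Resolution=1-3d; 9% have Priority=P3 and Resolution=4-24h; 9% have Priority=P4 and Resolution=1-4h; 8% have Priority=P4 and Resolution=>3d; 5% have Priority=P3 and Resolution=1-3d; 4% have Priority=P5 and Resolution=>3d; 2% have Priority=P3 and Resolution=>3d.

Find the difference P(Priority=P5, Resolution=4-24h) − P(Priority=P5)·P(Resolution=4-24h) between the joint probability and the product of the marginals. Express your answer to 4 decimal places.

-0.0020

P(Priority=P5) = 0.11 + 0.11 + 0.09 + 0.04 = 0.35.
P(Resolution=4-24h) = 0.09 + 0.12 + 0.11 = 0.32.
P(Priority=P5, Resolution=4-24h) − P(Priority=P5)P(Resolution=4-24h) = 0.11 − 0.35×0.32 = -0.0020.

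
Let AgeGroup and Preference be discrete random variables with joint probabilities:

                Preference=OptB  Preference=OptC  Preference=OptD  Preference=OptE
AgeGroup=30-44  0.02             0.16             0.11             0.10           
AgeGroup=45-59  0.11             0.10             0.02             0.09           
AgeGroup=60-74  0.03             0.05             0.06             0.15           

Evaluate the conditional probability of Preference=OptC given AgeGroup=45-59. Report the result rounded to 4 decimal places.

P(AgeGroup=45-59) = 0.11 + 0.10 + 0.02 + 0.09 = 0.32.
P(Preference=OptC | AgeGroup=45-59) = 0.10/0.32 = 0.3125.

0.3125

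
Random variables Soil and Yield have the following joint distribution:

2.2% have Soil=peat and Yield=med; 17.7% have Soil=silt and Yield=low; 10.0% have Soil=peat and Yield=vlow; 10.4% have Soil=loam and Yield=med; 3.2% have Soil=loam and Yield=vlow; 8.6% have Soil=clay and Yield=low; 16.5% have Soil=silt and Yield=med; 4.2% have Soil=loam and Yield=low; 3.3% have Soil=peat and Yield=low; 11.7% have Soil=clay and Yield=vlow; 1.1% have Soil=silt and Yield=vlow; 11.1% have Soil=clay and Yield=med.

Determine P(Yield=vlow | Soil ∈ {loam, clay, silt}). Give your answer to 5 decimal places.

0.18935

P(Soil=loam) = 0.032 + 0.042 + 0.104 = 0.178.
P(Soil=clay) = 0.117 + 0.086 + 0.111 = 0.314.
P(Soil=silt) = 0.011 + 0.177 + 0.165 = 0.353.
P(Soil ∈ {loam, clay, silt}) = 0.178 + 0.314 + 0.353 = 0.845; P(Yield=vlow, Soil ∈ {loam, clay, silt}) = 0.032 + 0.117 + 0.011 = 0.160.
P(Yield=vlow | Soil ∈ {loam, clay, silt}) = 0.160/0.845 = 0.18935.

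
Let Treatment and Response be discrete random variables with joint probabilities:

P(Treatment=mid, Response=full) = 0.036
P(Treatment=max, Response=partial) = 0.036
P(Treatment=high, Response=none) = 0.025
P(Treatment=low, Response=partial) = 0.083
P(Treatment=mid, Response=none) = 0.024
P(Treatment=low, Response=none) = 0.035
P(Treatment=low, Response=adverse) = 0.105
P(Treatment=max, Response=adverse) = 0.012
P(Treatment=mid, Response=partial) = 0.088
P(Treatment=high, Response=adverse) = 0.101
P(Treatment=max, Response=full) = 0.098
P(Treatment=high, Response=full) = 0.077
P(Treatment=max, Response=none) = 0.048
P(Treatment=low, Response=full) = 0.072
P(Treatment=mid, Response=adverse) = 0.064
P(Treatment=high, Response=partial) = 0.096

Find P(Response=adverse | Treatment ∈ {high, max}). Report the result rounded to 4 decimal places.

P(Treatment=high) = 0.025 + 0.096 + 0.077 + 0.101 = 0.299.
P(Treatment=max) = 0.048 + 0.036 + 0.098 + 0.012 = 0.194.
P(Treatment ∈ {high, max}) = 0.299 + 0.194 = 0.493; P(Response=adverse, Treatment ∈ {high, max}) = 0.101 + 0.012 = 0.113.
P(Response=adverse | Treatment ∈ {high, max}) = 0.113/0.493 = 0.2292.

0.2292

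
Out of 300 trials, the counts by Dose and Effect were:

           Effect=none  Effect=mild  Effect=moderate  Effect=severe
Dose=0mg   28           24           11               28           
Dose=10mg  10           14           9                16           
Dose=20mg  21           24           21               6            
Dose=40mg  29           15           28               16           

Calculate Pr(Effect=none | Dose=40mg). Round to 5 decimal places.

0.32955

Total with Dose=40mg: 29 + 15 + 28 + 16 = 88.
P(Effect=none | Dose=40mg) = 29/88 = 0.32955.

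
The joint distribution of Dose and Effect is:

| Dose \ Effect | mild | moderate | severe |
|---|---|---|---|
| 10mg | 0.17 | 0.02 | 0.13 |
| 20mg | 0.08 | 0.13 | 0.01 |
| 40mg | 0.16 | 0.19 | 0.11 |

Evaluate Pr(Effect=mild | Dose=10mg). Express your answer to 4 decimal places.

P(Dose=10mg) = 0.17 + 0.02 + 0.13 = 0.32.
P(Effect=mild | Dose=10mg) = 0.17/0.32 = 0.5313.

0.5313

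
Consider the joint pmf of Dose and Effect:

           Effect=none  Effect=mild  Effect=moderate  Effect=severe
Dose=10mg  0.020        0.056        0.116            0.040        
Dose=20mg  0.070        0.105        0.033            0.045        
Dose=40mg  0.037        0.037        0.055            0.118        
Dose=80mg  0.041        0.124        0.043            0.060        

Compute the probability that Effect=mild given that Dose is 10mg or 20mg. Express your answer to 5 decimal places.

0.33196

P(Dose=10mg) = 0.020 + 0.056 + 0.116 + 0.040 = 0.232.
P(Dose=20mg) = 0.070 + 0.105 + 0.033 + 0.045 = 0.253.
P(Dose ∈ {10mg, 20mg}) = 0.232 + 0.253 = 0.485; P(Effect=mild, Dose ∈ {10mg, 20mg}) = 0.056 + 0.105 = 0.161.
P(Effect=mild | Dose ∈ {10mg, 20mg}) = 0.161/0.485 = 0.33196.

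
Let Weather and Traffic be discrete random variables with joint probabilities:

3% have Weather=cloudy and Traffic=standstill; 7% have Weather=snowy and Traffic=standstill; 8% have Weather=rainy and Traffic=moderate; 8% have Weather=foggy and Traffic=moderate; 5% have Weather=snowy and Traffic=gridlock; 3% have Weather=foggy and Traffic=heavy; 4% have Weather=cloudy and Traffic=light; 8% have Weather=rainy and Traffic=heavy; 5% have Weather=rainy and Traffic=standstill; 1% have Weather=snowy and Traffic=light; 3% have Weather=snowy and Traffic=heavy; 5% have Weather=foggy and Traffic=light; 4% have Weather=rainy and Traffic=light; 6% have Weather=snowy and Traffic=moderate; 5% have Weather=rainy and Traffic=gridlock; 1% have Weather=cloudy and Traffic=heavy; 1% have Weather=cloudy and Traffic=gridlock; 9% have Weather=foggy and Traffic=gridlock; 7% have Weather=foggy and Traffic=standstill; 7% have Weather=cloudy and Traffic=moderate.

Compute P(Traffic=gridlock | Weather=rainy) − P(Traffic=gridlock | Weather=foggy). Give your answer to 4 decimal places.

P(Weather=rainy) = 0.04 + 0.08 + 0.08 + 0.05 + 0.05 = 0.30; P(Traffic=gridlock | Weather=rainy) = 0.05/0.30 = 0.16667.
P(Weather=foggy) = 0.05 + 0.08 + 0.03 + 0.09 + 0.07 = 0.32; P(Traffic=gridlock | Weather=foggy) = 0.09/0.32 = 0.28125.
Difference = -0.1146.

-0.1146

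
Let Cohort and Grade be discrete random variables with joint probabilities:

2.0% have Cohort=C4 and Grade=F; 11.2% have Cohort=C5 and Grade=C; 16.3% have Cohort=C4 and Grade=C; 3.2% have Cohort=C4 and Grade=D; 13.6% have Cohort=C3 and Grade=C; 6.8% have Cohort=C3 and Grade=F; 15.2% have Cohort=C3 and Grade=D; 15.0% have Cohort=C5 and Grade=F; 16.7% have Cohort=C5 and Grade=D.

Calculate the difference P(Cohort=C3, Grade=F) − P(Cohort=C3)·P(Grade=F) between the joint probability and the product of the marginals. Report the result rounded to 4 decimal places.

-0.0167

P(Cohort=C3) = 0.136 + 0.152 + 0.068 = 0.356.
P(Grade=F) = 0.068 + 0.020 + 0.150 = 0.238.
P(Cohort=C3, Grade=F) − P(Cohort=C3)P(Grade=F) = 0.068 − 0.356×0.238 = -0.0167.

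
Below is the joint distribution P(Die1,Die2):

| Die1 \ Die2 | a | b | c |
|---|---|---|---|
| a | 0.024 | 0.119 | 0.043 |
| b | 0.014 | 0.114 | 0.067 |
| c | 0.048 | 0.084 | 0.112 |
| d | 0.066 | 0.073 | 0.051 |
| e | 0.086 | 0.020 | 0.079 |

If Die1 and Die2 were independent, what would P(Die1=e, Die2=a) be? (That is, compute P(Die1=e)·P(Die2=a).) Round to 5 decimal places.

P(Die1=e) = 0.086 + 0.020 + 0.079 = 0.185.
P(Die2=a) = 0.024 + 0.014 + 0.048 + 0.066 + 0.086 = 0.238.
Product: 0.185 × 0.238 = 0.04403.

0.04403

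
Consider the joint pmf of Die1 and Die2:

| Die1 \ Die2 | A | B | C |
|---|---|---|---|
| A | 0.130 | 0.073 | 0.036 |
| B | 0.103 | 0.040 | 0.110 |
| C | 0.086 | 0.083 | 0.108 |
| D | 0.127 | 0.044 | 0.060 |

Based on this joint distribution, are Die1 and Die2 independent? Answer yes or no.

no

P(Die1=A) = 0.239 and P(Die2=C) = 0.314, so their product is 0.07505, but P(Die1=A, Die2=C) = 0.036. Since these differ, Die1 and Die2 are not independent.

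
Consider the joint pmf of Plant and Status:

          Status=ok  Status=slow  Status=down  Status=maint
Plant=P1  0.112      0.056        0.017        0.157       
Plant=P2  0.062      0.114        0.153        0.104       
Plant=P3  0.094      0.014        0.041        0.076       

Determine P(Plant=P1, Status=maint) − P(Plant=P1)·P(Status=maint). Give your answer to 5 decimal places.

0.04175

P(Plant=P1) = 0.112 + 0.056 + 0.017 + 0.157 = 0.342.
P(Status=maint) = 0.157 + 0.104 + 0.076 = 0.337.
P(Plant=P1, Status=maint) − P(Plant=P1)P(Status=maint) = 0.157 − 0.342×0.337 = 0.04175.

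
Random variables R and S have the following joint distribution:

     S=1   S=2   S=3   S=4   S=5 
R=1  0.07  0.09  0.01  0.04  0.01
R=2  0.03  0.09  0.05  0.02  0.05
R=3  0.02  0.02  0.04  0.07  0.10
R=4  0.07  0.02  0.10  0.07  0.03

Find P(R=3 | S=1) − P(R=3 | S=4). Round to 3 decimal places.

-0.245

P(S=1) = 0.07 + 0.03 + 0.02 + 0.07 = 0.19; P(R=3 | S=1) = 0.02/0.19 = 0.1053.
P(S=4) = 0.04 + 0.02 + 0.07 + 0.07 = 0.20; P(R=3 | S=4) = 0.07/0.20 = 0.3500.
Difference = -0.245.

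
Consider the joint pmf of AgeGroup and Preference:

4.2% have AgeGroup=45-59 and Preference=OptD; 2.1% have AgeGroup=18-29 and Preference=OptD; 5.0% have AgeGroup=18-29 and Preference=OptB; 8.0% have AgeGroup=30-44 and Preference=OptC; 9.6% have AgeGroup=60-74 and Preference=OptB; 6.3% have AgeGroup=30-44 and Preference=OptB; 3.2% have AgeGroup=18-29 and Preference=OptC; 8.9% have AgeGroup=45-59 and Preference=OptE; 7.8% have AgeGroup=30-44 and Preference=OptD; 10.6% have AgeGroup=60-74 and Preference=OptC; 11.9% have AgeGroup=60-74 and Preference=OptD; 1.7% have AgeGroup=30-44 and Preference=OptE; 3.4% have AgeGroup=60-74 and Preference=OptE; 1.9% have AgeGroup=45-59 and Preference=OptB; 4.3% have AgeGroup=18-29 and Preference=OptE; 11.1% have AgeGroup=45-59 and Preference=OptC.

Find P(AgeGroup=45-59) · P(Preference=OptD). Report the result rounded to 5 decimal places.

0.06786

P(AgeGroup=45-59) = 0.019 + 0.111 + 0.042 + 0.089 = 0.261.
P(Preference=OptD) = 0.021 + 0.078 + 0.042 + 0.119 = 0.260.
Product: 0.261 × 0.260 = 0.06786.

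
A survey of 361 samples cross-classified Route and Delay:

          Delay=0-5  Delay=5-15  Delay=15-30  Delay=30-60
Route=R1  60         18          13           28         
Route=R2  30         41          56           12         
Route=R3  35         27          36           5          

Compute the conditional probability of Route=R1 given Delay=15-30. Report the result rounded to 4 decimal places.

0.1238

Total with Delay=15-30: 13 + 56 + 36 = 105.
P(Route=R1 | Delay=15-30) = 13/105 = 0.1238.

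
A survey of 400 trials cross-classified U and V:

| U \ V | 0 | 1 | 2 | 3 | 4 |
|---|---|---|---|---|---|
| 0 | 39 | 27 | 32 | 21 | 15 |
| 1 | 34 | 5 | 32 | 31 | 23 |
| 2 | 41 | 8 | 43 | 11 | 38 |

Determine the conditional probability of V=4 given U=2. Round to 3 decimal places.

0.270

Total with U=2: 41 + 8 + 43 + 11 + 38 = 141.
P(V=4 | U=2) = 38/141 = 0.270.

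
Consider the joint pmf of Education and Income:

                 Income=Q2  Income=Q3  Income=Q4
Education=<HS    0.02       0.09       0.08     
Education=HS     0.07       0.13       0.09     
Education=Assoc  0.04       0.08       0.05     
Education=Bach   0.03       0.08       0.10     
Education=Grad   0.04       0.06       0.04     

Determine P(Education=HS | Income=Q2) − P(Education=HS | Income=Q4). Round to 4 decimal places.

P(Income=Q2) = 0.02 + 0.07 + 0.04 + 0.03 + 0.04 = 0.20; P(Education=HS | Income=Q2) = 0.07/0.20 = 0.35000.
P(Income=Q4) = 0.08 + 0.09 + 0.05 + 0.10 + 0.04 = 0.36; P(Education=HS | Income=Q4) = 0.09/0.36 = 0.25000.
Difference = 0.1000.

0.1000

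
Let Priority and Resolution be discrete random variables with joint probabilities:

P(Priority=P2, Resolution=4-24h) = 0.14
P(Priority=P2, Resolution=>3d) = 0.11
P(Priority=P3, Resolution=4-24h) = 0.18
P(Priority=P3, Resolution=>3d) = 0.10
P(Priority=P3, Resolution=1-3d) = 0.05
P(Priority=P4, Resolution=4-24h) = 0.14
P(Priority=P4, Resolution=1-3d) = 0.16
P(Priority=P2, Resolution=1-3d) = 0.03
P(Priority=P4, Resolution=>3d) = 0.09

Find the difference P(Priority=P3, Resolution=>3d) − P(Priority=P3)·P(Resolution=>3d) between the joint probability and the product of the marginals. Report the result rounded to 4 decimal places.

0.0010

P(Priority=P3) = 0.18 + 0.05 + 0.10 = 0.33.
P(Resolution=>3d) = 0.11 + 0.10 + 0.09 = 0.30.
P(Priority=P3, Resolution=>3d) − P(Priority=P3)P(Resolution=>3d) = 0.10 − 0.33×0.30 = 0.0010.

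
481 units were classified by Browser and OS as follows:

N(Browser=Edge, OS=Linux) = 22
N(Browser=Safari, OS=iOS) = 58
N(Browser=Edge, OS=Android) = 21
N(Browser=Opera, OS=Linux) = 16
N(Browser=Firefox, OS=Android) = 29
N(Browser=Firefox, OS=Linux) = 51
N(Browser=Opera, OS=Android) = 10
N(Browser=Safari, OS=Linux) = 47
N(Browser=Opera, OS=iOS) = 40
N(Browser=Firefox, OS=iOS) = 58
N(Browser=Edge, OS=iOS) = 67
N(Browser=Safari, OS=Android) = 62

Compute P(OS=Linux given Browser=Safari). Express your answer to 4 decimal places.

Total with Browser=Safari: 47 + 58 + 62 = 167.
P(OS=Linux | Browser=Safari) = 47/167 = 0.2814.

0.2814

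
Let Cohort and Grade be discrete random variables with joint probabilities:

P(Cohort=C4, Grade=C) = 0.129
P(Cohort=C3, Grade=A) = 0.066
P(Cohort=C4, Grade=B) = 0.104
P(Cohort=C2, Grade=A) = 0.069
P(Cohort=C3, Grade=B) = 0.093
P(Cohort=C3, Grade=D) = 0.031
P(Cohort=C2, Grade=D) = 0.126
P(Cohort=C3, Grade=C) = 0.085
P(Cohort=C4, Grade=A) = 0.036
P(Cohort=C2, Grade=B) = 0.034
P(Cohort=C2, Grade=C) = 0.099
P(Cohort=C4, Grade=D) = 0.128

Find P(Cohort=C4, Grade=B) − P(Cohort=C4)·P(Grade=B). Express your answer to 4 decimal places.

0.0123

P(Cohort=C4) = 0.036 + 0.104 + 0.129 + 0.128 = 0.397.
P(Grade=B) = 0.034 + 0.093 + 0.104 = 0.231.
P(Cohort=C4, Grade=B) − P(Cohort=C4)P(Grade=B) = 0.104 − 0.397×0.231 = 0.0123.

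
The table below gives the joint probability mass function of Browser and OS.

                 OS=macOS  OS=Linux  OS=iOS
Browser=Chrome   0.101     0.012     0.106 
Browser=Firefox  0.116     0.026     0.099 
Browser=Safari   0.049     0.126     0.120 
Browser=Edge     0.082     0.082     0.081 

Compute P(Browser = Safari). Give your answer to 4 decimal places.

0.2950

P(Browser=Safari) = 0.049 + 0.126 + 0.120 = 0.295.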